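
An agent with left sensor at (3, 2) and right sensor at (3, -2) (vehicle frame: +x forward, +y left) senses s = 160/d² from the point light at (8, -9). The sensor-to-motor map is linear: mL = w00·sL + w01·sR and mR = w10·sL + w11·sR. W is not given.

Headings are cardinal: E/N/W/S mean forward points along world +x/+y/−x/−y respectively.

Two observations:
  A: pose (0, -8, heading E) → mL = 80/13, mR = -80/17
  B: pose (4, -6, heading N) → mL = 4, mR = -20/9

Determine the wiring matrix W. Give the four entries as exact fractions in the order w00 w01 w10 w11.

0 1 -1 0

obs A: pose=(0,-8,E) → sL=80/17, sR=80/13, mL=80/13, mR=-80/17
obs B: pose=(4,-6,N) → sL=20/9, sR=4, mL=4, mR=-20/9
sensor matrix S = [[80/17, 80/13], [20/9, 4]]; det S = 10240/1989
solve [mL_A; mL_B] = S·[w00; w01] and [mR_A; mR_B] = S·[w10; w11]:
  w00 = 0, w01 = 1, w10 = -1, w11 = 0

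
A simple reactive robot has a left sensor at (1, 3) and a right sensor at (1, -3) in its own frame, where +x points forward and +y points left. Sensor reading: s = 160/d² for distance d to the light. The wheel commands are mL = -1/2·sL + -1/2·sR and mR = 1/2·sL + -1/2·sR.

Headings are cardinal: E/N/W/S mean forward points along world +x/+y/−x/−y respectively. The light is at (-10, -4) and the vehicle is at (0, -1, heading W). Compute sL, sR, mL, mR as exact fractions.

left sensor world pos  = (-1, -4); dL² = 81
right sensor world pos = (-1, 2); dR² = 117
sL = 160/81 = 160/81
sR = 160/117 = 160/117
mL = -1/2·sL + -1/2·sR = -1760/1053
mR = 1/2·sL + -1/2·sR = 320/1053

160/81 160/117 -1760/1053 320/1053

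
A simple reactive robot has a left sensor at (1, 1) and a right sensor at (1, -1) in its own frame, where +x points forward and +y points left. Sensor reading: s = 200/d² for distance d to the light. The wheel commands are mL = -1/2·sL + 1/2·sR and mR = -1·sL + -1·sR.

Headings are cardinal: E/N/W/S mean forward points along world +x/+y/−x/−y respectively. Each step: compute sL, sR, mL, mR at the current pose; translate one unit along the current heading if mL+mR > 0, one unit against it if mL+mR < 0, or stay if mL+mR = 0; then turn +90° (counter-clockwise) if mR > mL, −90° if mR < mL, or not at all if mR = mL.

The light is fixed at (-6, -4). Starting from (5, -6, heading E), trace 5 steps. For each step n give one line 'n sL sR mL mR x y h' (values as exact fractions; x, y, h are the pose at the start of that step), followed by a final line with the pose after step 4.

n=0: pose=(5,-6,E); sL=40/29, sR=200/153; mL=-160/4437, mR=-11920/4437; mL+mR=-12080/4437 → advance -1; mR−mL=-3920/1479 → turn -1·90°
n=1: pose=(4,-6,S); sL=20/13, sR=20/9; mL=40/117, mR=-440/117; mL+mR=-400/117 → advance -1; mR−mL=-160/39 → turn -1·90°
n=2: pose=(4,-5,W); sL=40/17, sR=200/81; mL=80/1377, mR=-6640/1377; mL+mR=-6560/1377 → advance -1; mR−mL=-2240/459 → turn -1·90°
n=3: pose=(5,-5,N); sL=2, sR=25/18; mL=-11/36, mR=-61/18; mL+mR=-133/36 → advance -1; mR−mL=-37/12 → turn -1·90°
n=4: pose=(5,-6,E); sL=40/29, sR=200/153; mL=-160/4437, mR=-11920/4437; mL+mR=-12080/4437 → advance -1; mR−mL=-3920/1479 → turn -1·90°

0 40/29 200/153 -160/4437 -11920/4437 5 -6 E
1 20/13 20/9 40/117 -440/117 4 -6 S
2 40/17 200/81 80/1377 -6640/1377 4 -5 W
3 2 25/18 -11/36 -61/18 5 -5 N
4 40/29 200/153 -160/4437 -11920/4437 5 -6 E
final 4 -6 S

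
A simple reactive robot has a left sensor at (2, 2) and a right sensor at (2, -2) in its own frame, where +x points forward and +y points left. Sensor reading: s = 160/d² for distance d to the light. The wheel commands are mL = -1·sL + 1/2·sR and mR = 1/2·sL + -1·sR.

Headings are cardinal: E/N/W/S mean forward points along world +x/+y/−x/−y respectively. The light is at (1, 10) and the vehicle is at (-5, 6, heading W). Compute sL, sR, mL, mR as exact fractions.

left sensor world pos  = (-7, 4); dL² = 100
right sensor world pos = (-7, 8); dR² = 68
sL = 160/100 = 8/5
sR = 160/68 = 40/17
mL = -1·sL + 1/2·sR = -36/85
mR = 1/2·sL + -1·sR = -132/85

8/5 40/17 -36/85 -132/85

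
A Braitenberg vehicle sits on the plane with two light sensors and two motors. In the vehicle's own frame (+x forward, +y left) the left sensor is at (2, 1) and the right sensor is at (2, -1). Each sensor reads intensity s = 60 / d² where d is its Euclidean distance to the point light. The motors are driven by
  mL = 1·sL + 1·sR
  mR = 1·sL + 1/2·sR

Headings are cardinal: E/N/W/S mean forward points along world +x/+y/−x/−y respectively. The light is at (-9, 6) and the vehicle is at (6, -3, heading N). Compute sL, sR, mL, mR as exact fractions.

left sensor world pos  = (5, -1); dL² = 245
right sensor world pos = (7, -1); dR² = 305
sL = 60/245 = 12/49
sR = 60/305 = 12/61
mL = 1·sL + 1·sR = 1320/2989
mR = 1·sL + 1/2·sR = 1026/2989

12/49 12/61 1320/2989 1026/2989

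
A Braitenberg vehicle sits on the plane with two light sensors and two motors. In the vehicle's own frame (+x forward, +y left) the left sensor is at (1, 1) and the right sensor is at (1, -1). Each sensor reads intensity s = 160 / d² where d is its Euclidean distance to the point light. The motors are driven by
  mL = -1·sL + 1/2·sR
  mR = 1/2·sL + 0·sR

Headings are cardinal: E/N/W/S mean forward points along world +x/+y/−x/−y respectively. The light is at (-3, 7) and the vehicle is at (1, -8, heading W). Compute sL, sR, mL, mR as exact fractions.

32/53 32/41 -464/2173 16/53

left sensor world pos  = (0, -9); dL² = 265
right sensor world pos = (0, -7); dR² = 205
sL = 160/265 = 32/53
sR = 160/205 = 32/41
mL = -1·sL + 1/2·sR = -464/2173
mR = 1/2·sL + 0·sR = 16/53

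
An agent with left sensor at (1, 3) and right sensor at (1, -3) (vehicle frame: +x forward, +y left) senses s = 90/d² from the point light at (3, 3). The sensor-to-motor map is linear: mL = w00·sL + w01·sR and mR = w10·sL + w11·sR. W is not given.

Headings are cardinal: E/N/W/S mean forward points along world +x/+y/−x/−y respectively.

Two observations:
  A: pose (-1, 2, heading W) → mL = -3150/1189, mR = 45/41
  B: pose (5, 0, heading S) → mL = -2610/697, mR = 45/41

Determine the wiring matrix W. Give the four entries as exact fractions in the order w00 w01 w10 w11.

-1/2 -1/2 1/2 0

obs A: pose=(-1,2,W) → sL=90/41, sR=90/29, mL=-3150/1189, mR=45/41
obs B: pose=(5,0,S) → sL=90/41, sR=90/17, mL=-2610/697, mR=45/41
sensor matrix S = [[90/41, 90/29], [90/41, 90/17]]; det S = 97200/20213
solve [mL_A; mL_B] = S·[w00; w01] and [mR_A; mR_B] = S·[w10; w11]:
  w00 = -1/2, w01 = -1/2, w10 = 1/2, w11 = 0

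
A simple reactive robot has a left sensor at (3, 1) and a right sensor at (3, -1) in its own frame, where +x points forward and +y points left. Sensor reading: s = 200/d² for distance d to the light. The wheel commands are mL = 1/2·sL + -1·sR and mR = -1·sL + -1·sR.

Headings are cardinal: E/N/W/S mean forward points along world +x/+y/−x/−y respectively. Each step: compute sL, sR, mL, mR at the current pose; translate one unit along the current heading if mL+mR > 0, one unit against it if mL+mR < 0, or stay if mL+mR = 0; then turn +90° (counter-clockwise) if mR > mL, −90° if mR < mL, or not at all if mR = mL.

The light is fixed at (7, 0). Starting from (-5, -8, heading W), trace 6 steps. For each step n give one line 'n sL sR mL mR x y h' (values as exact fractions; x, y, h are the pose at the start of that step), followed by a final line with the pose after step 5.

n=0: pose=(-5,-8,W); sL=100/153, sR=100/137; mL=-8450/20961, mR=-29000/20961; mL+mR=-37450/20961 → advance -1; mR−mL=-50/51 → turn -1·90°
n=1: pose=(-4,-8,N); sL=200/169, sR=8/5; mL=-852/845, mR=-2352/845; mL+mR=-3204/845 → advance -1; mR−mL=-300/169 → turn -1·90°
n=2: pose=(-4,-9,E); sL=25/16, sR=50/41; mL=-575/1312, mR=-1825/656; mL+mR=-4225/1312 → advance -1; mR−mL=-75/32 → turn -1·90°
n=3: pose=(-5,-9,S); sL=40/53, sR=200/313; mL=-4340/16589, mR=-23120/16589; mL+mR=-27460/16589 → advance -1; mR−mL=-60/53 → turn -1·90°
n=4: pose=(-5,-8,W); sL=100/153, sR=100/137; mL=-8450/20961, mR=-29000/20961; mL+mR=-37450/20961 → advance -1; mR−mL=-50/51 → turn -1·90°
n=5: pose=(-4,-8,N); sL=200/169, sR=8/5; mL=-852/845, mR=-2352/845; mL+mR=-3204/845 → advance -1; mR−mL=-300/169 → turn -1·90°

0 100/153 100/137 -8450/20961 -29000/20961 -5 -8 W
1 200/169 8/5 -852/845 -2352/845 -4 -8 N
2 25/16 50/41 -575/1312 -1825/656 -4 -9 E
3 40/53 200/313 -4340/16589 -23120/16589 -5 -9 S
4 100/153 100/137 -8450/20961 -29000/20961 -5 -8 W
5 200/169 8/5 -852/845 -2352/845 -4 -8 N
final -4 -9 E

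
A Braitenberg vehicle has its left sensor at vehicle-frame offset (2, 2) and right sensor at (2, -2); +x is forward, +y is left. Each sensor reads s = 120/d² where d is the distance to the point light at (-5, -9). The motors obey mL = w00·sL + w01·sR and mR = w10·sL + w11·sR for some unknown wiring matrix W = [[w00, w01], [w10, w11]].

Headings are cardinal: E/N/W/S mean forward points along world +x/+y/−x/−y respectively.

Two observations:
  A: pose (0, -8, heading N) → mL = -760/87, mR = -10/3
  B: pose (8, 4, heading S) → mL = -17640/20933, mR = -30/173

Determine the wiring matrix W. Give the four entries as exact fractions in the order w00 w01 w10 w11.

-1 -1 -1/2 0

obs A: pose=(0,-8,N) → sL=20/3, sR=60/29, mL=-760/87, mR=-10/3
obs B: pose=(8,4,S) → sL=60/173, sR=60/121, mL=-17640/20933, mR=-30/173
sensor matrix S = [[20/3, 60/29], [60/173, 60/121]]; det S = 1571200/607057
solve [mL_A; mL_B] = S·[w00; w01] and [mR_A; mR_B] = S·[w10; w11]:
  w00 = -1, w01 = -1, w10 = -1/2, w11 = 0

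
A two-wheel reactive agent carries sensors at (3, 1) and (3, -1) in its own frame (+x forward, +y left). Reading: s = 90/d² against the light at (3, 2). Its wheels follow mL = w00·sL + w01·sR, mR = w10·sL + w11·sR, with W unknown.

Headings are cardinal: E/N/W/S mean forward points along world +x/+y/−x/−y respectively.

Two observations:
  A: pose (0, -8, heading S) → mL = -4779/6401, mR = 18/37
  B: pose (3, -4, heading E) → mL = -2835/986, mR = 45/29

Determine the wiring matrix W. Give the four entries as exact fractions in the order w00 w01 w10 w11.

obs A: pose=(0,-8,S) → sL=90/173, sR=18/37, mL=-4779/6401, mR=18/37
obs B: pose=(3,-4,E) → sL=45/17, sR=45/29, mL=-2835/986, mR=45/29
sensor matrix S = [[90/173, 18/37], [45/17, 45/29]]; det S = -1516320/3155693
solve [mL_A; mL_B] = S·[w00; w01] and [mR_A; mR_B] = S·[w10; w11]:
  w00 = -1/2, w01 = -1, w10 = 0, w11 = 1

-1/2 -1 0 1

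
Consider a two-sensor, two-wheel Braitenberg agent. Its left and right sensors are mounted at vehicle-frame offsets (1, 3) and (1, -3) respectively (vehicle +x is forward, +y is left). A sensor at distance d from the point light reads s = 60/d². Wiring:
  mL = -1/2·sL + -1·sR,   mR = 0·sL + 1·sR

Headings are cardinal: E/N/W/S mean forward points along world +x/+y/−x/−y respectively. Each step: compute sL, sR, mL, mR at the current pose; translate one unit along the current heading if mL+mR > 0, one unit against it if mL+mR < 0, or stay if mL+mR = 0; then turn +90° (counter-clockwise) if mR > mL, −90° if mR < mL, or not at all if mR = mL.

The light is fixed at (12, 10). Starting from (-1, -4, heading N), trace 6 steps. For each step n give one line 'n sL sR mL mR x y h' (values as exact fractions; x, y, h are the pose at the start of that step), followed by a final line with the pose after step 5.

0 12/85 60/269 -6714/22865 60/269 -1 -4 N
1 3/26 3/17 -207/884 3/17 -1 -5 W
2 60/337 60/481 -34650/162097 60/481 0 -5 S
3 30/121 6/41 -1341/4961 6/41 0 -4 E
4 12/85 60/269 -6714/22865 60/269 -1 -4 N
5 3/26 3/17 -207/884 3/17 -1 -5 W
final 0 -5 S

n=0: pose=(-1,-4,N); sL=12/85, sR=60/269; mL=-6714/22865, mR=60/269; mL+mR=-6/85 → advance -1; mR−mL=11814/22865 → turn +1·90°
n=1: pose=(-1,-5,W); sL=3/26, sR=3/17; mL=-207/884, mR=3/17; mL+mR=-3/52 → advance -1; mR−mL=363/884 → turn +1·90°
n=2: pose=(0,-5,S); sL=60/337, sR=60/481; mL=-34650/162097, mR=60/481; mL+mR=-30/337 → advance -1; mR−mL=54870/162097 → turn +1·90°
n=3: pose=(0,-4,E); sL=30/121, sR=6/41; mL=-1341/4961, mR=6/41; mL+mR=-15/121 → advance -1; mR−mL=2067/4961 → turn +1·90°
n=4: pose=(-1,-4,N); sL=12/85, sR=60/269; mL=-6714/22865, mR=60/269; mL+mR=-6/85 → advance -1; mR−mL=11814/22865 → turn +1·90°
n=5: pose=(-1,-5,W); sL=3/26, sR=3/17; mL=-207/884, mR=3/17; mL+mR=-3/52 → advance -1; mR−mL=363/884 → turn +1·90°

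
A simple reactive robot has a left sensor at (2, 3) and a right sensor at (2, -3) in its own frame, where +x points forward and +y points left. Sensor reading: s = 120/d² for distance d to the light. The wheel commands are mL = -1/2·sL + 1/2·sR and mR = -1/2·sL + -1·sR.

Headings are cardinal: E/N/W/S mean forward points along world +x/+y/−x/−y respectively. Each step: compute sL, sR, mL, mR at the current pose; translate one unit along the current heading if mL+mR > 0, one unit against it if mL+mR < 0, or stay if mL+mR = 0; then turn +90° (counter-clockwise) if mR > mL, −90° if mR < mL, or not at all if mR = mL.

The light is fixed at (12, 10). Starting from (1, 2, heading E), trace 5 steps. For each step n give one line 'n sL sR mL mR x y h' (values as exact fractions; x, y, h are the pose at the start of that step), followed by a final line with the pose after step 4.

0 60/53 60/101 -1440/5353 -6210/5353 1 2 E
1 120/181 24/65 -1728/11765 -8244/11765 0 2 S
2 15/37 30/53 315/3922 -3015/3922 0 3 W
3 120/221 120/89 7920/19669 -31860/19669 1 3 N
4 60/53 60/101 -1440/5353 -6210/5353 1 2 E
final 0 2 S

n=0: pose=(1,2,E); sL=60/53, sR=60/101; mL=-1440/5353, mR=-6210/5353; mL+mR=-7650/5353 → advance -1; mR−mL=-90/101 → turn -1·90°
n=1: pose=(0,2,S); sL=120/181, sR=24/65; mL=-1728/11765, mR=-8244/11765; mL+mR=-9972/11765 → advance -1; mR−mL=-36/65 → turn -1·90°
n=2: pose=(0,3,W); sL=15/37, sR=30/53; mL=315/3922, mR=-3015/3922; mL+mR=-1350/1961 → advance -1; mR−mL=-45/53 → turn -1·90°
n=3: pose=(1,3,N); sL=120/221, sR=120/89; mL=7920/19669, mR=-31860/19669; mL+mR=-23940/19669 → advance -1; mR−mL=-180/89 → turn -1·90°
n=4: pose=(1,2,E); sL=60/53, sR=60/101; mL=-1440/5353, mR=-6210/5353; mL+mR=-7650/5353 → advance -1; mR−mL=-90/101 → turn -1·90°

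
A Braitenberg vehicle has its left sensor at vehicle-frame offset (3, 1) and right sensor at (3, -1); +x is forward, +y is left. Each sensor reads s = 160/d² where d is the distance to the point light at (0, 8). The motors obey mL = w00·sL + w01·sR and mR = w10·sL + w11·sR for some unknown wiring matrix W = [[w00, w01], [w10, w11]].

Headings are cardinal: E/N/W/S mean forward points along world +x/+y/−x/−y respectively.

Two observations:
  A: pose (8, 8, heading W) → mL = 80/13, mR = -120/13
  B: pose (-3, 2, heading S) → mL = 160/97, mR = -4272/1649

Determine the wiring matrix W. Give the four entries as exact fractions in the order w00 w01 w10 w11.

0 1 -1/2 -1

obs A: pose=(8,8,W) → sL=80/13, sR=80/13, mL=80/13, mR=-120/13
obs B: pose=(-3,2,S) → sL=32/17, sR=160/97, mL=160/97, mR=-4272/1649
sensor matrix S = [[80/13, 80/13], [32/17, 160/97]]; det S = -30720/21437
solve [mL_A; mL_B] = S·[w00; w01] and [mR_A; mR_B] = S·[w10; w11]:
  w00 = 0, w01 = 1, w10 = -1/2, w11 = -1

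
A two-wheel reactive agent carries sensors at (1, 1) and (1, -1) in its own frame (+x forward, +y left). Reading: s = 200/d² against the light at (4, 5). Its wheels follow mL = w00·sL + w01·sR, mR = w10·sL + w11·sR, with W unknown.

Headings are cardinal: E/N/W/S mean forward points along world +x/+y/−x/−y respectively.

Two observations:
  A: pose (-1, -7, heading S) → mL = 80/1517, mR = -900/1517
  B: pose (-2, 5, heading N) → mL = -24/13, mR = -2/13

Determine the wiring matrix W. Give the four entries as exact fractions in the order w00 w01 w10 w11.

obs A: pose=(-1,-7,S) → sL=40/37, sR=40/41, mL=80/1517, mR=-900/1517
obs B: pose=(-2,5,N) → sL=4, sR=100/13, mL=-24/13, mR=-2/13
sensor matrix S = [[40/37, 40/41], [4, 100/13]]; det S = 87040/19721
solve [mL_A; mL_B] = S·[w00; w01] and [mR_A; mR_B] = S·[w10; w11]:
  w00 = 1/2, w01 = -1/2, w10 = -1, w11 = 1/2

1/2 -1/2 -1 1/2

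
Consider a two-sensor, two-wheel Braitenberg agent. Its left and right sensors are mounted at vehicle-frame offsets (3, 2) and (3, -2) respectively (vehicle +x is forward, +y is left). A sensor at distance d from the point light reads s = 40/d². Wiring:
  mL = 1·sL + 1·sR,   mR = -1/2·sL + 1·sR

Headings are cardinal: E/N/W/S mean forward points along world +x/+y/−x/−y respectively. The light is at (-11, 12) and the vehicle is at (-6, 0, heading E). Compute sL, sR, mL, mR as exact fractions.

left sensor world pos  = (-3, 2); dL² = 164
right sensor world pos = (-3, -2); dR² = 260
sL = 40/164 = 10/41
sR = 40/260 = 2/13
mL = 1·sL + 1·sR = 212/533
mR = -1/2·sL + 1·sR = 17/533

10/41 2/13 212/533 17/533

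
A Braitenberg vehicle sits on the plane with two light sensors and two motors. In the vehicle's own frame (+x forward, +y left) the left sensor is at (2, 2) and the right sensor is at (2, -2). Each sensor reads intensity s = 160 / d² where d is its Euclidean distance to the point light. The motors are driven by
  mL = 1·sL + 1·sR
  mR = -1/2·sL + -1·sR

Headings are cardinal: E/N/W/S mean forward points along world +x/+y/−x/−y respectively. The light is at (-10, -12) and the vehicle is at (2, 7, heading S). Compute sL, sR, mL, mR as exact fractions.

32/97 160/389 27968/37733 -21744/37733

left sensor world pos  = (4, 5); dL² = 485
right sensor world pos = (0, 5); dR² = 389
sL = 160/485 = 32/97
sR = 160/389 = 160/389
mL = 1·sL + 1·sR = 27968/37733
mR = -1/2·sL + -1·sR = -21744/37733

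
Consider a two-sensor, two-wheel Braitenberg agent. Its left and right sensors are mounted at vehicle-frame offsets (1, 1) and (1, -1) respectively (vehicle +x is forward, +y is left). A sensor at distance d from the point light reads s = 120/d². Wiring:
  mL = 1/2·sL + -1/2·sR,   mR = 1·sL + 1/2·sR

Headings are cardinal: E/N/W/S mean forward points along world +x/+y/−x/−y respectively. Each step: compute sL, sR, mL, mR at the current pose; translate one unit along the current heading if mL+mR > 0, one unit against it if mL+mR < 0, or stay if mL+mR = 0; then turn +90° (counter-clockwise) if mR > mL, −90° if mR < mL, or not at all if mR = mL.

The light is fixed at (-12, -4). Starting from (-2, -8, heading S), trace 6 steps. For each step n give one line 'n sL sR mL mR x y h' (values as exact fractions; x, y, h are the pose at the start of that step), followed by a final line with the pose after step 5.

n=0: pose=(-2,-8,S); sL=60/73, sR=60/53; mL=-600/3869, mR=5370/3869; mL+mR=90/73 → advance +1; mR−mL=5970/3869 → turn +1·90°
n=1: pose=(-2,-9,E); sL=120/137, sR=120/157; mL=1200/21509, mR=27060/21509; mL+mR=180/137 → advance +1; mR−mL=25860/21509 → turn +1·90°
n=2: pose=(-1,-9,N); sL=30/29, sR=3/4; mL=33/232, mR=327/232; mL+mR=45/29 → advance +1; mR−mL=147/116 → turn +1·90°
n=3: pose=(-1,-8,W); sL=24/25, sR=120/109; mL=-192/2725, mR=4116/2725; mL+mR=36/25 → advance +1; mR−mL=4308/2725 → turn +1·90°
n=4: pose=(-2,-8,S); sL=60/73, sR=60/53; mL=-600/3869, mR=5370/3869; mL+mR=90/73 → advance +1; mR−mL=5970/3869 → turn +1·90°
n=5: pose=(-2,-9,E); sL=120/137, sR=120/157; mL=1200/21509, mR=27060/21509; mL+mR=180/137 → advance +1; mR−mL=25860/21509 → turn +1·90°

0 60/73 60/53 -600/3869 5370/3869 -2 -8 S
1 120/137 120/157 1200/21509 27060/21509 -2 -9 E
2 30/29 3/4 33/232 327/232 -1 -9 N
3 24/25 120/109 -192/2725 4116/2725 -1 -8 W
4 60/73 60/53 -600/3869 5370/3869 -2 -8 S
5 120/137 120/157 1200/21509 27060/21509 -2 -9 E
final -1 -9 N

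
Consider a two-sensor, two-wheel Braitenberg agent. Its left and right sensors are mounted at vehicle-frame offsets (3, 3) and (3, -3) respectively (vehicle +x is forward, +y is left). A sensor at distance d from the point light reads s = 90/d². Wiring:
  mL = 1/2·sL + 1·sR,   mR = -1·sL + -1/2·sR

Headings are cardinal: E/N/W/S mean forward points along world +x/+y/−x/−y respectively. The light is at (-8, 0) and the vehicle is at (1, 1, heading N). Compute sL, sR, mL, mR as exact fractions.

45/26 9/16 297/208 -837/416

left sensor world pos  = (-2, 4); dL² = 52
right sensor world pos = (4, 4); dR² = 160
sL = 90/52 = 45/26
sR = 90/160 = 9/16
mL = 1/2·sL + 1·sR = 297/208
mR = -1·sL + -1/2·sR = -837/416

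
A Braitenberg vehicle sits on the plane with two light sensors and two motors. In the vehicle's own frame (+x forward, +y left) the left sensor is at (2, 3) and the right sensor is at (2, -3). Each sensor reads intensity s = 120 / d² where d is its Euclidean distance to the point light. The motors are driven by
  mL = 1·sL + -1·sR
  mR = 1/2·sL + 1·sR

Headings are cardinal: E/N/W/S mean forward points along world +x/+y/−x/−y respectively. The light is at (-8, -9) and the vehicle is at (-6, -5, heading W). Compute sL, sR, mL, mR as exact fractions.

left sensor world pos  = (-8, -8); dL² = 1
right sensor world pos = (-8, -2); dR² = 49
sL = 120/1 = 120
sR = 120/49 = 120/49
mL = 1·sL + -1·sR = 5760/49
mR = 1/2·sL + 1·sR = 3060/49

120 120/49 5760/49 3060/49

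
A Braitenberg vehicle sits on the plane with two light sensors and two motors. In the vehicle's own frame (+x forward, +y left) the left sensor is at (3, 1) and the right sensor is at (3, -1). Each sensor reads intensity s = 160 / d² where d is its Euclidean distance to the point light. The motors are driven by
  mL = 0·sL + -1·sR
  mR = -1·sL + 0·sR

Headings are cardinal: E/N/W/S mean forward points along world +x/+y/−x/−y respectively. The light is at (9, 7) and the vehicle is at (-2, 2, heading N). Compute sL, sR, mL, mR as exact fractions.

40/37 20/13 -20/13 -40/37

left sensor world pos  = (-3, 5); dL² = 148
right sensor world pos = (-1, 5); dR² = 104
sL = 160/148 = 40/37
sR = 160/104 = 20/13
mL = 0·sL + -1·sR = -20/13
mR = -1·sL + 0·sR = -40/37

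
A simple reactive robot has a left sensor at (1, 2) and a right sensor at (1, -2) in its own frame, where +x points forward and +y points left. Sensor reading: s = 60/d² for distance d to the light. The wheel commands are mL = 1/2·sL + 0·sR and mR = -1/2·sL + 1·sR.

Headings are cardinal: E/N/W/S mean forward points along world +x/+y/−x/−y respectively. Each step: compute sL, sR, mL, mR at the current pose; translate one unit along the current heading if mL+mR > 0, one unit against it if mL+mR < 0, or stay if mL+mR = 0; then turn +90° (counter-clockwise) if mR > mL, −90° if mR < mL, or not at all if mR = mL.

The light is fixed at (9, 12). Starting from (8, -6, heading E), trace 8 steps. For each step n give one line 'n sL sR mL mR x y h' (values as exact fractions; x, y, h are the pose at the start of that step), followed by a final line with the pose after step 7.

0 15/64 3/20 15/128 21/640 8 -6 E
1 12/73 12/73 6/73 6/73 9 -6 S
2 15/101 15/101 15/202 15/202 9 -7 S
3 12/89 12/89 6/89 6/89 9 -8 S
4 15/122 15/122 15/244 15/244 9 -9 S
5 60/533 60/533 30/533 30/533 9 -10 S
6 3/29 3/29 3/58 3/58 9 -11 S
7 60/629 60/629 30/629 30/629 9 -12 S
final 9 -13 S

n=0: pose=(8,-6,E); sL=15/64, sR=3/20; mL=15/128, mR=21/640; mL+mR=3/20 → advance +1; mR−mL=-27/320 → turn -1·90°
n=1: pose=(9,-6,S); sL=12/73, sR=12/73; mL=6/73, mR=6/73; mL+mR=12/73 → advance +1; mR−mL=0 → turn +0·90°
n=2: pose=(9,-7,S); sL=15/101, sR=15/101; mL=15/202, mR=15/202; mL+mR=15/101 → advance +1; mR−mL=0 → turn +0·90°
n=3: pose=(9,-8,S); sL=12/89, sR=12/89; mL=6/89, mR=6/89; mL+mR=12/89 → advance +1; mR−mL=0 → turn +0·90°
n=4: pose=(9,-9,S); sL=15/122, sR=15/122; mL=15/244, mR=15/244; mL+mR=15/122 → advance +1; mR−mL=0 → turn +0·90°
n=5: pose=(9,-10,S); sL=60/533, sR=60/533; mL=30/533, mR=30/533; mL+mR=60/533 → advance +1; mR−mL=0 → turn +0·90°
n=6: pose=(9,-11,S); sL=3/29, sR=3/29; mL=3/58, mR=3/58; mL+mR=3/29 → advance +1; mR−mL=0 → turn +0·90°
n=7: pose=(9,-12,S); sL=60/629, sR=60/629; mL=30/629, mR=30/629; mL+mR=60/629 → advance +1; mR−mL=0 → turn +0·90°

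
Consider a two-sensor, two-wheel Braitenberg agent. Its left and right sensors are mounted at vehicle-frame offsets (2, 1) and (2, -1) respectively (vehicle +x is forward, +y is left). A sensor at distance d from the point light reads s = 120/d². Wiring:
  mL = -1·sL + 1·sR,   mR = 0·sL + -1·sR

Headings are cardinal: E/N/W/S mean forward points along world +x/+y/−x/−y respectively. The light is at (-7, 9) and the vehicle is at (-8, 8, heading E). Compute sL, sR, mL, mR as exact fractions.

left sensor world pos  = (-6, 9); dL² = 1
right sensor world pos = (-6, 7); dR² = 5
sL = 120/1 = 120
sR = 120/5 = 24
mL = -1·sL + 1·sR = -96
mR = 0·sL + -1·sR = -24

120 24 -96 -24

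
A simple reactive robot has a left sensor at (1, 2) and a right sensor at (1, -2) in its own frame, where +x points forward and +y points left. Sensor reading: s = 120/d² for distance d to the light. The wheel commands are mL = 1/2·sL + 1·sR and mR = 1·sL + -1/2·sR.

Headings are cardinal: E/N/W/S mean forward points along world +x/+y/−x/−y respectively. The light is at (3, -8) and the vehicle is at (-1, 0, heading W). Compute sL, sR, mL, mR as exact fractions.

120/61 24/25 2964/1525 2268/1525

left sensor world pos  = (-2, -2); dL² = 61
right sensor world pos = (-2, 2); dR² = 125
sL = 120/61 = 120/61
sR = 120/125 = 24/25
mL = 1/2·sL + 1·sR = 2964/1525
mR = 1·sL + -1/2·sR = 2268/1525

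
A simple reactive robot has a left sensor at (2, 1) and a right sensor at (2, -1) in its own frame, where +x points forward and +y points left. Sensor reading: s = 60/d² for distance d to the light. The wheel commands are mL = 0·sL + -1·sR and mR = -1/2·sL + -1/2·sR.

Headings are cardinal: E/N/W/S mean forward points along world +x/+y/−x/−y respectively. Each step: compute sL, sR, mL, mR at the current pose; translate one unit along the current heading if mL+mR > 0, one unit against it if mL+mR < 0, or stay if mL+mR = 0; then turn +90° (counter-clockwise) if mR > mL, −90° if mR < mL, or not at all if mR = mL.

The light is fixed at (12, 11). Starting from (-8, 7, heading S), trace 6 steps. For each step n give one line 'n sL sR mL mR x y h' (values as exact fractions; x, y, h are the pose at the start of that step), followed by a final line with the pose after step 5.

0 60/397 20/159 -20/159 -8740/63123 -8 7 S
1 3/25 15/122 -15/122 -741/6100 -8 8 W
2 60/349 12/85 -12/85 -4644/29665 -7 8 S
3 2/15 30/221 -30/221 -446/3315 -7 9 W
4 12/61 60/377 -60/377 -4092/22997 -6 9 S
5 15/101 3/20 -3/20 -603/4040 -6 10 W
final -5 10 S

n=0: pose=(-8,7,S); sL=60/397, sR=20/159; mL=-20/159, mR=-8740/63123; mL+mR=-5560/21041 → advance -1; mR−mL=-800/63123 → turn -1·90°
n=1: pose=(-8,8,W); sL=3/25, sR=15/122; mL=-15/122, mR=-741/6100; mL+mR=-1491/6100 → advance -1; mR−mL=9/6100 → turn +1·90°
n=2: pose=(-7,8,S); sL=60/349, sR=12/85; mL=-12/85, mR=-4644/29665; mL+mR=-8832/29665 → advance -1; mR−mL=-456/29665 → turn -1·90°
n=3: pose=(-7,9,W); sL=2/15, sR=30/221; mL=-30/221, mR=-446/3315; mL+mR=-896/3315 → advance -1; mR−mL=4/3315 → turn +1·90°
n=4: pose=(-6,9,S); sL=12/61, sR=60/377; mL=-60/377, mR=-4092/22997; mL+mR=-7752/22997 → advance -1; mR−mL=-432/22997 → turn -1·90°
n=5: pose=(-6,10,W); sL=15/101, sR=3/20; mL=-3/20, mR=-603/4040; mL+mR=-1209/4040 → advance -1; mR−mL=3/4040 → turn +1·90°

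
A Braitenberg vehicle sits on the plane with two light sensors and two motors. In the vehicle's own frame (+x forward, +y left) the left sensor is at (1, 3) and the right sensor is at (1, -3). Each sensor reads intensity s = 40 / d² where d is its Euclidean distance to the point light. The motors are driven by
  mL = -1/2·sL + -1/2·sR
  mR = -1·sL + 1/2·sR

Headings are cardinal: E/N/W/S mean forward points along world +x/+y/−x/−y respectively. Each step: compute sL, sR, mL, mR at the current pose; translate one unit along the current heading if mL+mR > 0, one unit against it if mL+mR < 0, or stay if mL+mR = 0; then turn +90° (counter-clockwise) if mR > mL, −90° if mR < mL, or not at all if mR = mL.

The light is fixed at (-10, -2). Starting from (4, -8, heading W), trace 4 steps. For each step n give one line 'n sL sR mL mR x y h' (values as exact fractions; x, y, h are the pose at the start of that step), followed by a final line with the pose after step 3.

0 4/25 20/89 -428/2225 -106/2225 4 -8 W
1 40/373 40/193 -11320/71989 -260/71989 5 -8 S
2 2/13 1/8 -29/208 -19/208 5 -7 E
3 40/137 8/61 -1768/8357 -1892/8357 4 -7 N
final 4 -8 E

n=0: pose=(4,-8,W); sL=4/25, sR=20/89; mL=-428/2225, mR=-106/2225; mL+mR=-6/25 → advance -1; mR−mL=322/2225 → turn +1·90°
n=1: pose=(5,-8,S); sL=40/373, sR=40/193; mL=-11320/71989, mR=-260/71989; mL+mR=-60/373 → advance -1; mR−mL=11060/71989 → turn +1·90°
n=2: pose=(5,-7,E); sL=2/13, sR=1/8; mL=-29/208, mR=-19/208; mL+mR=-3/13 → advance -1; mR−mL=5/104 → turn +1·90°
n=3: pose=(4,-7,N); sL=40/137, sR=8/61; mL=-1768/8357, mR=-1892/8357; mL+mR=-60/137 → advance -1; mR−mL=-124/8357 → turn -1·90°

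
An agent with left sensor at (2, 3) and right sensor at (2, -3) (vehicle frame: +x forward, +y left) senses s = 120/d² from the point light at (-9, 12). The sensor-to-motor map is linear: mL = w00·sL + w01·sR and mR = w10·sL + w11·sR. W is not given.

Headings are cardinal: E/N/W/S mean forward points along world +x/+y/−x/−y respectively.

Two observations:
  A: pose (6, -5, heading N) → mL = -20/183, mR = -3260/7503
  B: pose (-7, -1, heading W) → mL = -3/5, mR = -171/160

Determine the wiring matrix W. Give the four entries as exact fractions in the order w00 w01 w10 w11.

0 -1/2 -1 -1/2

obs A: pose=(6,-5,N) → sL=40/123, sR=40/183, mL=-20/183, mR=-3260/7503
obs B: pose=(-7,-1,W) → sL=15/32, sR=6/5, mL=-3/5, mR=-171/160
sensor matrix S = [[40/123, 40/183], [15/32, 6/5]]; det S = 2879/10004
solve [mL_A; mL_B] = S·[w00; w01] and [mR_A; mR_B] = S·[w10; w11]:
  w00 = 0, w01 = -1/2, w10 = -1, w11 = -1/2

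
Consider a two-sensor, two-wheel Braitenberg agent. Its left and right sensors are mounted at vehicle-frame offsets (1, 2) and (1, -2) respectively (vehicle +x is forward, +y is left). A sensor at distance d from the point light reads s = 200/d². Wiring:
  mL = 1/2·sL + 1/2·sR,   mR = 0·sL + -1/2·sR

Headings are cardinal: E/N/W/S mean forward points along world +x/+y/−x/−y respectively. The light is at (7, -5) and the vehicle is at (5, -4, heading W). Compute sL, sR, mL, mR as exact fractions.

20 100/9 140/9 -50/9

left sensor world pos  = (4, -6); dL² = 10
right sensor world pos = (4, -2); dR² = 18
sL = 200/10 = 20
sR = 200/18 = 100/9
mL = 1/2·sL + 1/2·sR = 140/9
mR = 0·sL + -1/2·sR = -50/9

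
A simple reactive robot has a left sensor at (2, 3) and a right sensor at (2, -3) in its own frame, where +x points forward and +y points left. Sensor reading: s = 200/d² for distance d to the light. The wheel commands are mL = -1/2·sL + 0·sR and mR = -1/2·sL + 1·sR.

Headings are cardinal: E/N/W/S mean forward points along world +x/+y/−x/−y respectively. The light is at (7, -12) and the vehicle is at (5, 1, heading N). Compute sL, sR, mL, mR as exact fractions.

4/5 100/113 -2/5 274/565

left sensor world pos  = (2, 3); dL² = 250
right sensor world pos = (8, 3); dR² = 226
sL = 200/250 = 4/5
sR = 200/226 = 100/113
mL = -1/2·sL + 0·sR = -2/5
mR = -1/2·sL + 1·sR = 274/565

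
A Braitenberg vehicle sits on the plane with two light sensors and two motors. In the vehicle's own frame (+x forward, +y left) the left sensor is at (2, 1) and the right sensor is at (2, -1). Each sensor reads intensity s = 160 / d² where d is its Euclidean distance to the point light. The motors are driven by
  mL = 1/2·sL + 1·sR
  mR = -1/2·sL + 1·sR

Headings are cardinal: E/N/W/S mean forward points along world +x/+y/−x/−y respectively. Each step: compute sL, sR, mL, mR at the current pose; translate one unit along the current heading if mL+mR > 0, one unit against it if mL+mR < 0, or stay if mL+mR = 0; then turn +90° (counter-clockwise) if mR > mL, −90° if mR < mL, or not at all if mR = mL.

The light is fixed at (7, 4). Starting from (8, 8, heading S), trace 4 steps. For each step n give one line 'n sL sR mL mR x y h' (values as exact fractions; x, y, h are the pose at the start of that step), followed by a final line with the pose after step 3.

n=0: pose=(8,8,S); sL=20, sR=40; mL=50, mR=30; mL+mR=80 → advance +1; mR−mL=-20 → turn -1·90°
n=1: pose=(8,7,W); sL=32, sR=160/17; mL=432/17, mR=-112/17; mL+mR=320/17 → advance +1; mR−mL=-32 → turn -1·90°
n=2: pose=(7,7,N); sL=80/13, sR=80/13; mL=120/13, mR=40/13; mL+mR=160/13 → advance +1; mR−mL=-80/13 → turn -1·90°
n=3: pose=(7,8,E); sL=160/29, sR=160/13; mL=5680/377, mR=3600/377; mL+mR=320/13 → advance +1; mR−mL=-160/29 → turn -1·90°

0 20 40 50 30 8 8 S
1 32 160/17 432/17 -112/17 8 7 W
2 80/13 80/13 120/13 40/13 7 7 N
3 160/29 160/13 5680/377 3600/377 7 8 E
final 8 8 S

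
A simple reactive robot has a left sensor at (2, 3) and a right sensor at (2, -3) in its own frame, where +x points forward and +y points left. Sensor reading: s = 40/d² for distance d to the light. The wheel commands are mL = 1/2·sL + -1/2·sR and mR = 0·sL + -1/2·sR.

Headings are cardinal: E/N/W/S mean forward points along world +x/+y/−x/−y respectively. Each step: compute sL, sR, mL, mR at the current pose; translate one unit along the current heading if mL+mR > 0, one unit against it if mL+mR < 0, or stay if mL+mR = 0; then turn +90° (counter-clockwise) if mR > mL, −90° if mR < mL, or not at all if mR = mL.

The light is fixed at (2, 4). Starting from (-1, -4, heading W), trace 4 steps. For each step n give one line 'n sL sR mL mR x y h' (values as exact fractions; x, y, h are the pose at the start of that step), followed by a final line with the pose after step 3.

n=0: pose=(-1,-4,W); sL=20/73, sR=4/5; mL=-96/365, mR=-2/5; mL+mR=-242/365 → advance -1; mR−mL=-10/73 → turn -1·90°
n=1: pose=(0,-4,N); sL=40/61, sR=40/37; mL=-480/2257, mR=-20/37; mL+mR=-1700/2257 → advance -1; mR−mL=-20/61 → turn -1·90°
n=2: pose=(0,-5,E); sL=10/9, sR=5/18; mL=5/12, mR=-5/36; mL+mR=5/18 → advance +1; mR−mL=-5/9 → turn -1·90°
n=3: pose=(1,-5,S); sL=8/25, sR=40/137; mL=48/3425, mR=-20/137; mL+mR=-452/3425 → advance -1; mR−mL=-4/25 → turn -1·90°

0 20/73 4/5 -96/365 -2/5 -1 -4 W
1 40/61 40/37 -480/2257 -20/37 0 -4 N
2 10/9 5/18 5/12 -5/36 0 -5 E
3 8/25 40/137 48/3425 -20/137 1 -5 S
final 1 -4 W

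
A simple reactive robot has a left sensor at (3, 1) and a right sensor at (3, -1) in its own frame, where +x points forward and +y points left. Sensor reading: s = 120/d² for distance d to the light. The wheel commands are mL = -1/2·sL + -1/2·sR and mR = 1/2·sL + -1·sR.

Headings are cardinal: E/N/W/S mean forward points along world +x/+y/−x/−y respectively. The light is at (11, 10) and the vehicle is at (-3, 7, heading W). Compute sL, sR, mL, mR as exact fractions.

left sensor world pos  = (-6, 6); dL² = 305
right sensor world pos = (-6, 8); dR² = 293
sL = 120/305 = 24/61
sR = 120/293 = 120/293
mL = -1/2·sL + -1/2·sR = -7176/17873
mR = 1/2·sL + -1·sR = -3804/17873

24/61 120/293 -7176/17873 -3804/17873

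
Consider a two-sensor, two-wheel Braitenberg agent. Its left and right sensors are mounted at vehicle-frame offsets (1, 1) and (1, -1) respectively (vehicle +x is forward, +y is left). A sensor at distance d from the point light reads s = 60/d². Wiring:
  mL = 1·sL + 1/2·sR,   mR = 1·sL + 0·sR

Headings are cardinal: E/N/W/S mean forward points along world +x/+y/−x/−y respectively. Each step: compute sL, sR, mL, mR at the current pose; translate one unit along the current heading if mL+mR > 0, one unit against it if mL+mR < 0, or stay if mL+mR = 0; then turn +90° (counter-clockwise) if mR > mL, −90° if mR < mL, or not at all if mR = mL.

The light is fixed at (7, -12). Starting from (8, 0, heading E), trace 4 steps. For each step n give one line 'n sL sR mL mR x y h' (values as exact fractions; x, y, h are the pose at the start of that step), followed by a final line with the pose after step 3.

0 60/173 12/25 2538/4325 60/173 8 0 E
1 6/13 30/61 561/793 6/13 9 0 S
2 60/101 12/29 2346/2929 60/101 9 -1 W
3 5/12 15/37 275/444 5/12 8 -1 N
final 8 0 E

n=0: pose=(8,0,E); sL=60/173, sR=12/25; mL=2538/4325, mR=60/173; mL+mR=4038/4325 → advance +1; mR−mL=-6/25 → turn -1·90°
n=1: pose=(9,0,S); sL=6/13, sR=30/61; mL=561/793, mR=6/13; mL+mR=927/793 → advance +1; mR−mL=-15/61 → turn -1·90°
n=2: pose=(9,-1,W); sL=60/101, sR=12/29; mL=2346/2929, mR=60/101; mL+mR=4086/2929 → advance +1; mR−mL=-6/29 → turn -1·90°
n=3: pose=(8,-1,N); sL=5/12, sR=15/37; mL=275/444, mR=5/12; mL+mR=115/111 → advance +1; mR−mL=-15/74 → turn -1·90°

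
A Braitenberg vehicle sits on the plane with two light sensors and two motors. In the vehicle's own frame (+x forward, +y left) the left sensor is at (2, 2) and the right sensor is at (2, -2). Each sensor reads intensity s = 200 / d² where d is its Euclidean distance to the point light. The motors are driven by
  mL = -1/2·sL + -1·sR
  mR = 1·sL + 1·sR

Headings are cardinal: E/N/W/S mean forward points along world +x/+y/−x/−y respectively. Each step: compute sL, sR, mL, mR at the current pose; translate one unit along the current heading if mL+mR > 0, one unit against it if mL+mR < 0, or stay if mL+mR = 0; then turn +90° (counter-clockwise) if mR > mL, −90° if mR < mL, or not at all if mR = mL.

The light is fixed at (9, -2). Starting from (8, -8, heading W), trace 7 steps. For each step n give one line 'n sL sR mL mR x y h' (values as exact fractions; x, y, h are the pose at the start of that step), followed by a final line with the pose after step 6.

n=0: pose=(8,-8,W); sL=200/73, sR=8; mL=-684/73, mR=784/73; mL+mR=100/73 → advance +1; mR−mL=1468/73 → turn +1·90°
n=1: pose=(7,-8,S); sL=25/8, sR=5/2; mL=-65/16, mR=45/8; mL+mR=25/16 → advance +1; mR−mL=155/16 → turn +1·90°
n=2: pose=(7,-9,E); sL=8, sR=200/81; mL=-524/81, mR=848/81; mL+mR=4 → advance +1; mR−mL=1372/81 → turn +1·90°
n=3: pose=(8,-9,N); sL=100/17, sR=100/13; mL=-2350/221, mR=3000/221; mL+mR=50/17 → advance +1; mR−mL=5350/221 → turn +1·90°
n=4: pose=(8,-8,W); sL=200/73, sR=8; mL=-684/73, mR=784/73; mL+mR=100/73 → advance +1; mR−mL=1468/73 → turn +1·90°
n=5: pose=(7,-8,S); sL=25/8, sR=5/2; mL=-65/16, mR=45/8; mL+mR=25/16 → advance +1; mR−mL=155/16 → turn +1·90°
n=6: pose=(7,-9,E); sL=8, sR=200/81; mL=-524/81, mR=848/81; mL+mR=4 → advance +1; mR−mL=1372/81 → turn +1·90°

0 200/73 8 -684/73 784/73 8 -8 W
1 25/8 5/2 -65/16 45/8 7 -8 S
2 8 200/81 -524/81 848/81 7 -9 E
3 100/17 100/13 -2350/221 3000/221 8 -9 N
4 200/73 8 -684/73 784/73 8 -8 W
5 25/8 5/2 -65/16 45/8 7 -8 S
6 8 200/81 -524/81 848/81 7 -9 E
final 8 -9 N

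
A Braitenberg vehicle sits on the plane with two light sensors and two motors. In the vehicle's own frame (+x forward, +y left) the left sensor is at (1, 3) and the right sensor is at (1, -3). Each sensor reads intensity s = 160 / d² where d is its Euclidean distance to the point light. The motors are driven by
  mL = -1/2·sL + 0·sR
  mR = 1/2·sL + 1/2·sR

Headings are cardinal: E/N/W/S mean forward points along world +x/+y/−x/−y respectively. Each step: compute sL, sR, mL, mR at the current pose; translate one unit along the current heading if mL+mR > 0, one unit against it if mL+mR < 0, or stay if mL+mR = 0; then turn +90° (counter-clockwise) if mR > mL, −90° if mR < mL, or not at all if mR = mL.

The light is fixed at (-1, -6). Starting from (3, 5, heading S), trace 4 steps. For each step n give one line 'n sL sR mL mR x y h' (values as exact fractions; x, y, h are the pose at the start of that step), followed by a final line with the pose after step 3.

n=0: pose=(3,5,S); sL=160/149, sR=160/101; mL=-80/149, mR=20000/15049; mL+mR=80/101 → advance +1; mR−mL=28080/15049 → turn +1·90°
n=1: pose=(3,4,E); sL=80/97, sR=80/37; mL=-40/97, mR=5360/3589; mL+mR=40/37 → advance +1; mR−mL=6840/3589 → turn +1·90°
n=2: pose=(4,4,N); sL=32/25, sR=32/37; mL=-16/25, mR=992/925; mL+mR=16/37 → advance +1; mR−mL=1584/925 → turn +1·90°
n=3: pose=(4,5,W); sL=2, sR=40/53; mL=-1, mR=73/53; mL+mR=20/53 → advance +1; mR−mL=126/53 → turn +1·90°

0 160/149 160/101 -80/149 20000/15049 3 5 S
1 80/97 80/37 -40/97 5360/3589 3 4 E
2 32/25 32/37 -16/25 992/925 4 4 N
3 2 40/53 -1 73/53 4 5 W
final 3 5 S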